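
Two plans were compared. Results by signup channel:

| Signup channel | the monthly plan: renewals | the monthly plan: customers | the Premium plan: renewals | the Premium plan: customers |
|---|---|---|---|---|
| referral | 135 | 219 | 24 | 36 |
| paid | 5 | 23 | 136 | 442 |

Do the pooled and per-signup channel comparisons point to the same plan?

No

Referral: the monthly plan 135/219 = 61.6%, the Premium plan 24/36 = 66.7% → the Premium plan
Paid: the monthly plan 5/23 = 21.7%, the Premium plan 136/442 = 30.8% → the Premium plan
Overall: the monthly plan 140/242 = 57.9%, the Premium plan 160/478 = 33.5% → the monthly plan
The Premium plan wins each signup group but the monthly plan wins overall — the comparison reverses. The Premium plan's customers skew toward paid, which has a lower base rate.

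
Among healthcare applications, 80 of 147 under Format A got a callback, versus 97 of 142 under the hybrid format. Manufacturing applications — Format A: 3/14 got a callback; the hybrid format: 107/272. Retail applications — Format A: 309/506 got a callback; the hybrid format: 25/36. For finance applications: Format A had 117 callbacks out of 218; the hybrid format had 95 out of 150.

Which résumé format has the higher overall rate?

Format A

Healthcare: Format A 80/147 = 54.4%, the hybrid format 97/142 = 68.3% → the hybrid format
Manufacturing: Format A 3/14 = 21.4%, the hybrid format 107/272 = 39.3% → the hybrid format
Retail: Format A 309/506 = 61.1%, the hybrid format 25/36 = 69.4% → the hybrid format
Finance: Format A 117/218 = 53.7%, the hybrid format 95/150 = 63.3% → the hybrid format
Overall: Format A 509/885 = 57.5%, the hybrid format 324/600 = 54.0% → Format A
(The hybrid format wins every industry group but Format A wins overall — the hybrid format's applications skew toward the low-rate manufacturing group.)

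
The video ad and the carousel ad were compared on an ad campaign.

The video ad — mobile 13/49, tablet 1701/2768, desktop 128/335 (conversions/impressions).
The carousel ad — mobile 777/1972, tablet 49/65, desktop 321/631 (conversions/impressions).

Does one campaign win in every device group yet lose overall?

Yes

Mobile: the video ad 13/49 = 26.5%, the carousel ad 777/1972 = 39.4% → the carousel ad
Tablet: the video ad 1701/2768 = 61.5%, the carousel ad 49/65 = 75.4% → the carousel ad
Desktop: the video ad 128/335 = 38.2%, the carousel ad 321/631 = 50.9% → the carousel ad
Overall: the video ad 1842/3152 = 58.4%, the carousel ad 1147/2668 = 43.0% → the video ad
The carousel ad wins each device group but the video ad wins overall — the comparison reverses. The carousel ad's impressions skew toward mobile, which has a lower base rate.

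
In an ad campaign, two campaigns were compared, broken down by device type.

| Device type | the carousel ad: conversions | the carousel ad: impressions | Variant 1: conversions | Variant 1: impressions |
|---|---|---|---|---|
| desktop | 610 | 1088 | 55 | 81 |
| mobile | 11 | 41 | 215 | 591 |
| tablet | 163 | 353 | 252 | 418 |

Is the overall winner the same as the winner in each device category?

No

Desktop: the carousel ad 610/1088 = 56.1%, Variant 1 55/81 = 67.9% → Variant 1
Mobile: the carousel ad 11/41 = 26.8%, Variant 1 215/591 = 36.4% → Variant 1
Tablet: the carousel ad 163/353 = 46.2%, Variant 1 252/418 = 60.3% → Variant 1
Overall: the carousel ad 784/1482 = 52.9%, Variant 1 522/1090 = 47.9% → the carousel ad
Variant 1 wins each device group but the carousel ad wins overall — the comparison reverses. Variant 1's impressions skew toward mobile, which has a lower base rate.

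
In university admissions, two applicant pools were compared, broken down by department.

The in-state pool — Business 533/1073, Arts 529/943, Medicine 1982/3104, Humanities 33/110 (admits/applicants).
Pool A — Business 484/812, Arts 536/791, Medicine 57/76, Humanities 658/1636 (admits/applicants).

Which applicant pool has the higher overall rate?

the in-state pool

Business: the in-state pool 533/1073 = 49.7%, Pool A 484/812 = 59.6% → Pool A
Arts: the in-state pool 529/943 = 56.1%, Pool A 536/791 = 67.8% → Pool A
Medicine: the in-state pool 1982/3104 = 63.9%, Pool A 57/76 = 75.0% → Pool A
Humanities: the in-state pool 33/110 = 30.0%, Pool A 658/1636 = 40.2% → Pool A
Overall: the in-state pool 3077/5230 = 58.8%, Pool A 1735/3315 = 52.3% → the in-state pool
(Pool A wins every department group but the in-state pool wins overall — Pool A's applicants skew toward the low-rate Humanities group.)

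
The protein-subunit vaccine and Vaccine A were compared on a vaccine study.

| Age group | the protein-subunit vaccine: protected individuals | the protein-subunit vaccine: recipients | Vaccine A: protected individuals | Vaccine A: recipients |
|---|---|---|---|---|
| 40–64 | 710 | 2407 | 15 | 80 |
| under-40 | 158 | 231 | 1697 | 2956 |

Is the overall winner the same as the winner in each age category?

40–64: the protein-subunit vaccine 710/2407 = 29.5%, Vaccine A 15/80 = 18.8% → the protein-subunit vaccine
Under-40: the protein-subunit vaccine 158/231 = 68.4%, Vaccine A 1697/2956 = 57.4% → the protein-subunit vaccine
Overall: the protein-subunit vaccine 868/2638 = 32.9%, Vaccine A 1712/3036 = 56.4% → Vaccine A
The protein-subunit vaccine wins each age group but Vaccine A wins overall — the comparison reverses. The protein-subunit vaccine's recipients skew toward 40–64, which has a lower base rate.

No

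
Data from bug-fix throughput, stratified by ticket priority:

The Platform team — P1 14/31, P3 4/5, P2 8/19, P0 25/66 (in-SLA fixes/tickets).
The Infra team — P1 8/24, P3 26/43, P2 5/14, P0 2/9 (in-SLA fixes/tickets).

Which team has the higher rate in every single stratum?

P1: the Platform team 14/31 = 45.2%, the Infra team 8/24 = 33.3% → the Platform team
P3: the Platform team 4/5 = 80.0%, the Infra team 26/43 = 60.5% → the Platform team
P2: the Platform team 8/19 = 42.1%, the Infra team 5/14 = 35.7% → the Platform team
P0: the Platform team 25/66 = 37.9%, the Infra team 2/9 = 22.2% → the Platform team
The Platform team has the higher rate in all 4 groups.

the Platform team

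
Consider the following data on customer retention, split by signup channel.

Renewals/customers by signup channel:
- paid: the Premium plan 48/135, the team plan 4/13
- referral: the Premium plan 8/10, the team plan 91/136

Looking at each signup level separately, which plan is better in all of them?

the Premium plan

Paid: the Premium plan 48/135 = 35.6%, the team plan 4/13 = 30.8% → the Premium plan
Referral: the Premium plan 8/10 = 80.0%, the team plan 91/136 = 66.9% → the Premium plan
The Premium plan has the higher rate in both groups.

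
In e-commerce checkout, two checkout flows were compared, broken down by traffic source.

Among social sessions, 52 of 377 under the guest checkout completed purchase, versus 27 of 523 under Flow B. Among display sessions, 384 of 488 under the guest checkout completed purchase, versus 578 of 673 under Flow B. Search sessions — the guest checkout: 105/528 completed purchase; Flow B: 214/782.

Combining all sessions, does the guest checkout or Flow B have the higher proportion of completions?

Flow B

Social: the guest checkout 52/377 = 13.8%, Flow B 27/523 = 5.2% → the guest checkout
Display: the guest checkout 384/488 = 78.7%, Flow B 578/673 = 85.9% → Flow B
Search: the guest checkout 105/528 = 19.9%, Flow B 214/782 = 27.4% → Flow B
Overall: the guest checkout 541/1393 = 38.8%, Flow B 819/1978 = 41.4% → Flow B
(Neither sweeps every traffic group, but Flow B has the higher pooled rate.)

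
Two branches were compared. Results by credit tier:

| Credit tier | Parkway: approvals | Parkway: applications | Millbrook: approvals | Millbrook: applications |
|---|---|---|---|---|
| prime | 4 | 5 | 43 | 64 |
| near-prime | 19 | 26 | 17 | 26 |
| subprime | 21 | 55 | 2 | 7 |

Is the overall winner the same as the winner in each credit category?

No

Prime: Parkway 4/5 = 80.0%, Millbrook 43/64 = 67.2% → Parkway
Near-prime: Parkway 19/26 = 73.1%, Millbrook 17/26 = 65.4% → Parkway
Subprime: Parkway 21/55 = 38.2%, Millbrook 2/7 = 28.6% → Parkway
Overall: Parkway 44/86 = 51.2%, Millbrook 62/97 = 63.9% → Millbrook
Parkway wins each credit group but Millbrook wins overall — the comparison reverses. Parkway's applications skew toward subprime, which has a lower base rate.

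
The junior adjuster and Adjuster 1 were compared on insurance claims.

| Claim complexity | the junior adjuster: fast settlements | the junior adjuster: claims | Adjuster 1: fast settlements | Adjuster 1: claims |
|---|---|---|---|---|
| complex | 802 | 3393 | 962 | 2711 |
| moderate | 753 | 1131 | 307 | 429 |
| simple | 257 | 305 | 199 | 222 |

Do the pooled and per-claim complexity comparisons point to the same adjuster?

Complex: the junior adjuster 802/3393 = 23.6%, Adjuster 1 962/2711 = 35.5% → Adjuster 1
Moderate: the junior adjuster 753/1131 = 66.6%, Adjuster 1 307/429 = 71.6% → Adjuster 1
Simple: the junior adjuster 257/305 = 84.3%, Adjuster 1 199/222 = 89.6% → Adjuster 1
Overall: the junior adjuster 1812/4829 = 37.5%, Adjuster 1 1468/3362 = 43.7% → Adjuster 1
Adjuster 1 wins overall and in every claim group — no reversal.

Yes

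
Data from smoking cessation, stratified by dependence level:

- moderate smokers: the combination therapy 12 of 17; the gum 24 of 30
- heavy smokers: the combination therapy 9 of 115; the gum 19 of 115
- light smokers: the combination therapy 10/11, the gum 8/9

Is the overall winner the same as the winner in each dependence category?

Moderate smokers: the combination therapy 12/17 = 70.6%, the gum 24/30 = 80.0% → the gum
Heavy smokers: the combination therapy 9/115 = 7.8%, the gum 19/115 = 16.5% → the gum
Light smokers: the combination therapy 10/11 = 90.9%, the gum 8/9 = 88.9% → the combination therapy
Overall: the combination therapy 31/143 = 21.7%, the gum 51/154 = 33.1% → the gum
Neither sweeps: the combination therapy wins 1 of 3 groups, the gum wins 2. The gum wins overall but not every group — no Simpson reversal.

No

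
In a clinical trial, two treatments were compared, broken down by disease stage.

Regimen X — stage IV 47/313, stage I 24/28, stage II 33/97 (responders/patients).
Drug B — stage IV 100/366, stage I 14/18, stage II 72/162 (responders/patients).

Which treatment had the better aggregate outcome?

Drug B

Stage IV: Regimen X 47/313 = 15.0%, Drug B 100/366 = 27.3% → Drug B
Stage I: Regimen X 24/28 = 85.7%, Drug B 14/18 = 77.8% → Regimen X
Stage II: Regimen X 33/97 = 34.0%, Drug B 72/162 = 44.4% → Drug B
Overall: Regimen X 104/438 = 23.7%, Drug B 186/546 = 34.1% → Drug B
(Neither sweeps every disease group, but Drug B has the higher pooled rate.)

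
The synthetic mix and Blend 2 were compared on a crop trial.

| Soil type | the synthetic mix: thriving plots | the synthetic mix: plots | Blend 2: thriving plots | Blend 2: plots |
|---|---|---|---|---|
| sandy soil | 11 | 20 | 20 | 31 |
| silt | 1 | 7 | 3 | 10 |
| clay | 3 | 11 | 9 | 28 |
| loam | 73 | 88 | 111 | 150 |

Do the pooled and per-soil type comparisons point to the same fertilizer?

No

Sandy soil: the synthetic mix 11/20 = 55.0%, Blend 2 20/31 = 64.5% → Blend 2
Silt: the synthetic mix 1/7 = 14.3%, Blend 2 3/10 = 30.0% → Blend 2
Clay: the synthetic mix 3/11 = 27.3%, Blend 2 9/28 = 32.1% → Blend 2
Loam: the synthetic mix 73/88 = 83.0%, Blend 2 111/150 = 74.0% → the synthetic mix
Overall: the synthetic mix 88/126 = 69.8%, Blend 2 143/219 = 65.3% → the synthetic mix
Neither sweeps: the synthetic mix wins 1 of 4 groups, Blend 2 wins 3. The synthetic mix wins overall but not every group — no Simpson reversal.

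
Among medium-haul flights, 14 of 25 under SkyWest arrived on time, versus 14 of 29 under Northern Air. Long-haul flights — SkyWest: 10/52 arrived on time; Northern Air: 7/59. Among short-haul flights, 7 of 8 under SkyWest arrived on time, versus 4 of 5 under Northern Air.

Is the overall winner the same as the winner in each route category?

Medium-haul: SkyWest 14/25 = 56.0%, Northern Air 14/29 = 48.3% → SkyWest
Long-haul: SkyWest 10/52 = 19.2%, Northern Air 7/59 = 11.9% → SkyWest
Short-haul: SkyWest 7/8 = 87.5%, Northern Air 4/5 = 80.0% → SkyWest
Overall: SkyWest 31/85 = 36.5%, Northern Air 25/93 = 26.9% → SkyWest
SkyWest wins overall and in every route group — no reversal.

Yes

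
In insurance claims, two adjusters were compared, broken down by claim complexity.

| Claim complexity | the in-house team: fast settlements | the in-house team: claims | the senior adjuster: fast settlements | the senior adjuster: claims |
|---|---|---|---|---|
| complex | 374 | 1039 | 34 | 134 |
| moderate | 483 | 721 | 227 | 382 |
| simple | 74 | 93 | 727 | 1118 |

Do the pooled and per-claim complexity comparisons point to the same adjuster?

No

Complex: the in-house team 374/1039 = 36.0%, the senior adjuster 34/134 = 25.4% → the in-house team
Moderate: the in-house team 483/721 = 67.0%, the senior adjuster 227/382 = 59.4% → the in-house team
Simple: the in-house team 74/93 = 79.6%, the senior adjuster 727/1118 = 65.0% → the in-house team
Overall: the in-house team 931/1853 = 50.2%, the senior adjuster 988/1634 = 60.5% → the senior adjuster
The in-house team wins each claim group but the senior adjuster wins overall — the comparison reverses. The in-house team's claims skew toward complex, which has a lower base rate.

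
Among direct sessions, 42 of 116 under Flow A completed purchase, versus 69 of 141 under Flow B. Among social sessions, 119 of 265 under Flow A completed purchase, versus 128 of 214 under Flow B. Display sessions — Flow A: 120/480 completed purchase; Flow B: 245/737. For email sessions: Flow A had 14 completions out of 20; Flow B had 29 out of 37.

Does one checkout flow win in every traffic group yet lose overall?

No

Direct: Flow A 42/116 = 36.2%, Flow B 69/141 = 48.9% → Flow B
Social: Flow A 119/265 = 44.9%, Flow B 128/214 = 59.8% → Flow B
Display: Flow A 120/480 = 25.0%, Flow B 245/737 = 33.2% → Flow B
Email: Flow A 14/20 = 70.0%, Flow B 29/37 = 78.4% → Flow B
Overall: Flow A 295/881 = 33.5%, Flow B 471/1129 = 41.7% → Flow B
Flow B wins overall and in every traffic group — no reversal.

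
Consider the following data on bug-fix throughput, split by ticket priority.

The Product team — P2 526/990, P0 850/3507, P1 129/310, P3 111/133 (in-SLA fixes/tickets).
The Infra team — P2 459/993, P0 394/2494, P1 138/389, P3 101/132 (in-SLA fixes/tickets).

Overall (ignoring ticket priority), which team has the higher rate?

P2: the Product team 526/990 = 53.1%, the Infra team 459/993 = 46.2% → the Product team
P0: the Product team 850/3507 = 24.2%, the Infra team 394/2494 = 15.8% → the Product team
P1: the Product team 129/310 = 41.6%, the Infra team 138/389 = 35.5% → the Product team
P3: the Product team 111/133 = 83.5%, the Infra team 101/132 = 76.5% → the Product team
Overall: the Product team 1616/4940 = 32.7%, the Infra team 1092/4008 = 27.2% → the Product team

the Product team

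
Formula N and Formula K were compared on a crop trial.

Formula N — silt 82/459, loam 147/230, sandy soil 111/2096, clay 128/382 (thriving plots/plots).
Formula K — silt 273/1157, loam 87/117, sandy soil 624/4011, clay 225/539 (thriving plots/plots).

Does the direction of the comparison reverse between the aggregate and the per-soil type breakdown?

Silt: Formula N 82/459 = 17.9%, Formula K 273/1157 = 23.6% → Formula K
Loam: Formula N 147/230 = 63.9%, Formula K 87/117 = 74.4% → Formula K
Sandy soil: Formula N 111/2096 = 5.3%, Formula K 624/4011 = 15.6% → Formula K
Clay: Formula N 128/382 = 33.5%, Formula K 225/539 = 41.7% → Formula K
Overall: Formula N 468/3167 = 14.8%, Formula K 1209/5824 = 20.8% → Formula K
Formula K wins overall and in every soil group — no reversal.

No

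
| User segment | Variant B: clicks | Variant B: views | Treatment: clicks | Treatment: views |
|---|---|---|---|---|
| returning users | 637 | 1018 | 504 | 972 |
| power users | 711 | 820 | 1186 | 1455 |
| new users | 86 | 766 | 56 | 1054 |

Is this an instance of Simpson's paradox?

Returning users: Variant B 637/1018 = 62.6%, Treatment 504/972 = 51.9% → Variant B
Power users: Variant B 711/820 = 86.7%, Treatment 1186/1455 = 81.5% → Variant B
New users: Variant B 86/766 = 11.2%, Treatment 56/1054 = 5.3% → Variant B
Overall: Variant B 1434/2604 = 55.1%, Treatment 1746/3481 = 50.2% → Variant B
Variant B wins overall and in every user group — no reversal.

No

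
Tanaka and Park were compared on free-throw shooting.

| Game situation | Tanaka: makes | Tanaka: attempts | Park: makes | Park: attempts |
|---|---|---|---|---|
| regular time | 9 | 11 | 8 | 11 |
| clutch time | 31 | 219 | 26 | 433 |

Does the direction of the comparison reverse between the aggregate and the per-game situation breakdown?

Regular time: Tanaka 9/11 = 81.8%, Park 8/11 = 72.7% → Tanaka
Clutch time: Tanaka 31/219 = 14.2%, Park 26/433 = 6.0% → Tanaka
Overall: Tanaka 40/230 = 17.4%, Park 34/444 = 7.7% → Tanaka
Tanaka wins overall and in every game group — no reversal.

No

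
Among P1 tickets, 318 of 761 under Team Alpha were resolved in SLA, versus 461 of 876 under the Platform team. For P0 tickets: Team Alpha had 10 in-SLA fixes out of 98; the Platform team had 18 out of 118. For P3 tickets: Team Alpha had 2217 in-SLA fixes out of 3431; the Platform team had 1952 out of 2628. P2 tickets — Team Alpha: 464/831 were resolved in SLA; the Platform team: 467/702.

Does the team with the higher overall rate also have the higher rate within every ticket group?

P1: Team Alpha 318/761 = 41.8%, the Platform team 461/876 = 52.6% → the Platform team
P0: Team Alpha 10/98 = 10.2%, the Platform team 18/118 = 15.3% → the Platform team
P3: Team Alpha 2217/3431 = 64.6%, the Platform team 1952/2628 = 74.3% → the Platform team
P2: Team Alpha 464/831 = 55.8%, the Platform team 467/702 = 66.5% → the Platform team
Overall: Team Alpha 3009/5121 = 58.8%, the Platform team 2898/4324 = 67.0% → the Platform team
The Platform team wins overall and in every ticket group — no reversal.

Yes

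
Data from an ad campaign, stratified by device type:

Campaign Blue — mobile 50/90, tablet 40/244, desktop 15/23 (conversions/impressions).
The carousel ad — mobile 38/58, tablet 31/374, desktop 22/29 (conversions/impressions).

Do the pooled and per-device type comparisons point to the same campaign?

Mobile: Campaign Blue 50/90 = 55.6%, the carousel ad 38/58 = 65.5% → the carousel ad
Tablet: Campaign Blue 40/244 = 16.4%, the carousel ad 31/374 = 8.3% → Campaign Blue
Desktop: Campaign Blue 15/23 = 65.2%, the carousel ad 22/29 = 75.9% → the carousel ad
Overall: Campaign Blue 105/357 = 29.4%, the carousel ad 91/461 = 19.7% → Campaign Blue
Neither sweeps: Campaign Blue wins 1 of 3 groups, the carousel ad wins 2. Campaign Blue wins overall but not every group — no Simpson reversal.

No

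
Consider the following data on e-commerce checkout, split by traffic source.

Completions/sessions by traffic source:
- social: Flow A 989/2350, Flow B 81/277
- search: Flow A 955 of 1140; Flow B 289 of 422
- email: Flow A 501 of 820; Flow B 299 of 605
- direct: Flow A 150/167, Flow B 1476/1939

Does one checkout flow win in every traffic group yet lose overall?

Yes

Social: Flow A 989/2350 = 42.1%, Flow B 81/277 = 29.2% → Flow A
Search: Flow A 955/1140 = 83.8%, Flow B 289/422 = 68.5% → Flow A
Email: Flow A 501/820 = 61.1%, Flow B 299/605 = 49.4% → Flow A
Direct: Flow A 150/167 = 89.8%, Flow B 1476/1939 = 76.1% → Flow A
Overall: Flow A 2595/4477 = 58.0%, Flow B 2145/3243 = 66.1% → Flow B
Flow A wins each traffic group but Flow B wins overall — the comparison reverses. Flow A's sessions skew toward social, which has a lower base rate.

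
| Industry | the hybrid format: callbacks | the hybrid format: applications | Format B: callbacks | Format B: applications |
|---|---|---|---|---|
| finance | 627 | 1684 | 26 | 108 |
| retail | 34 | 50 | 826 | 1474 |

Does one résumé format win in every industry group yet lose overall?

Yes

Finance: the hybrid format 627/1684 = 37.2%, Format B 26/108 = 24.1% → the hybrid format
Retail: the hybrid format 34/50 = 68.0%, Format B 826/1474 = 56.0% → the hybrid format
Overall: the hybrid format 661/1734 = 38.1%, Format B 852/1582 = 53.9% → Format B
The hybrid format wins each industry group but Format B wins overall — the comparison reverses. The hybrid format's applications skew toward finance, which has a lower base rate.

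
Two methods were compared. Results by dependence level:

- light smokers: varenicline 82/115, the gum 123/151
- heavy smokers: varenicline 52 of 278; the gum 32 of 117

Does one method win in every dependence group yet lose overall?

Light smokers: varenicline 82/115 = 71.3%, the gum 123/151 = 81.5% → the gum
Heavy smokers: varenicline 52/278 = 18.7%, the gum 32/117 = 27.4% → the gum
Overall: varenicline 134/393 = 34.1%, the gum 155/268 = 57.8% → the gum
The gum wins overall and in every dependence group — no reversal.

No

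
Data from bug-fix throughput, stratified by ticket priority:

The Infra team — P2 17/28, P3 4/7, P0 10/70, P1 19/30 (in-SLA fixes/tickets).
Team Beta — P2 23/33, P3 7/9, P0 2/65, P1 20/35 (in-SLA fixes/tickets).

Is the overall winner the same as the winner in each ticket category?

P2: the Infra team 17/28 = 60.7%, Team Beta 23/33 = 69.7% → Team Beta
P3: the Infra team 4/7 = 57.1%, Team Beta 7/9 = 77.8% → Team Beta
P0: the Infra team 10/70 = 14.3%, Team Beta 2/65 = 3.1% → the Infra team
P1: the Infra team 19/30 = 63.3%, Team Beta 20/35 = 57.1% → the Infra team
Overall: the Infra team 50/135 = 37.0%, Team Beta 52/142 = 36.6% → the Infra team
Neither sweeps: the Infra team wins 2 of 4 groups, Team Beta wins 2. The Infra team wins overall but not every group — no Simpson reversal.

No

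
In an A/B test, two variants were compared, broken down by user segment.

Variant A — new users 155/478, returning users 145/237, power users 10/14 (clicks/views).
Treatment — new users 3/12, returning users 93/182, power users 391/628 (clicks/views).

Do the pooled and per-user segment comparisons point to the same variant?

No

New users: Variant A 155/478 = 32.4%, Treatment 3/12 = 25.0% → Variant A
Returning users: Variant A 145/237 = 61.2%, Treatment 93/182 = 51.1% → Variant A
Power users: Variant A 10/14 = 71.4%, Treatment 391/628 = 62.3% → Variant A
Overall: Variant A 310/729 = 42.5%, Treatment 487/822 = 59.2% → Treatment
Variant A wins each user group but Treatment wins overall — the comparison reverses. Variant A's views skew toward new users, which has a lower base rate.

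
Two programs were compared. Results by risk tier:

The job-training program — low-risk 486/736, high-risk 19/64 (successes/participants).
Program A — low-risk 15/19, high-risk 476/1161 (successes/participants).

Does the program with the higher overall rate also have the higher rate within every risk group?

No

Low-risk: the job-training program 486/736 = 66.0%, Program A 15/19 = 78.9% → Program A
High-risk: the job-training program 19/64 = 29.7%, Program A 476/1161 = 41.0% → Program A
Overall: the job-training program 505/800 = 63.1%, Program A 491/1180 = 41.6% → the job-training program
Program A wins each risk group but the job-training program wins overall — the comparison reverses. Program A's participants skew toward high-risk, which has a lower base rate.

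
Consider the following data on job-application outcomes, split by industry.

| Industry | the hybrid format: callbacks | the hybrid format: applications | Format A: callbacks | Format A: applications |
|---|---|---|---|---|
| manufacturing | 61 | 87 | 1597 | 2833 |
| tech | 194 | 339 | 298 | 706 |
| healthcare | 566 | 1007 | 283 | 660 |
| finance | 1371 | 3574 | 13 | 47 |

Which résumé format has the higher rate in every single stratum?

Manufacturing: the hybrid format 61/87 = 70.1%, Format A 1597/2833 = 56.4% → the hybrid format
Tech: the hybrid format 194/339 = 57.2%, Format A 298/706 = 42.2% → the hybrid format
Healthcare: the hybrid format 566/1007 = 56.2%, Format A 283/660 = 42.9% → the hybrid format
Finance: the hybrid format 1371/3574 = 38.4%, Format A 13/47 = 27.7% → the hybrid format
The hybrid format has the higher rate in all 4 groups.

the hybrid format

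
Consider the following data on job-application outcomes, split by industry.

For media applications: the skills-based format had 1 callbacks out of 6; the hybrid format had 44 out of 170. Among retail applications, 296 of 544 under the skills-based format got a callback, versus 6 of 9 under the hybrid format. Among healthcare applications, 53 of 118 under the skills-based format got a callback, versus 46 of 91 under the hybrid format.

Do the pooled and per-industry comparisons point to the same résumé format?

No

Media: the skills-based format 1/6 = 16.7%, the hybrid format 44/170 = 25.9% → the hybrid format
Retail: the skills-based format 296/544 = 54.4%, the hybrid format 6/9 = 66.7% → the hybrid format
Healthcare: the skills-based format 53/118 = 44.9%, the hybrid format 46/91 = 50.5% → the hybrid format
Overall: the skills-based format 350/668 = 52.4%, the hybrid format 96/270 = 35.6% → the skills-based format
The hybrid format wins each industry group but the skills-based format wins overall — the comparison reverses. The hybrid format's applications skew toward media, which has a lower base rate.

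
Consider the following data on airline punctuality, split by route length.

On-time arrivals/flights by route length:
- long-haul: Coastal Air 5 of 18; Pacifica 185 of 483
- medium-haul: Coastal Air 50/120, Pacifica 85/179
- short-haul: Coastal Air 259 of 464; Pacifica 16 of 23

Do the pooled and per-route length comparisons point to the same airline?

No

Long-haul: Coastal Air 5/18 = 27.8%, Pacifica 185/483 = 38.3% → Pacifica
Medium-haul: Coastal Air 50/120 = 41.7%, Pacifica 85/179 = 47.5% → Pacifica
Short-haul: Coastal Air 259/464 = 55.8%, Pacifica 16/23 = 69.6% → Pacifica
Overall: Coastal Air 314/602 = 52.2%, Pacifica 286/685 = 41.8% → Coastal Air
Pacifica wins each route group but Coastal Air wins overall — the comparison reverses. Pacifica's flights skew toward long-haul, which has a lower base rate.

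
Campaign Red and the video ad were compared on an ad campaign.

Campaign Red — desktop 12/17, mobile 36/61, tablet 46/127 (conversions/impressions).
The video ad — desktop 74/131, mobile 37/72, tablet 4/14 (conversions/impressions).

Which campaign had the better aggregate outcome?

Desktop: Campaign Red 12/17 = 70.6%, the video ad 74/131 = 56.5% → Campaign Red
Mobile: Campaign Red 36/61 = 59.0%, the video ad 37/72 = 51.4% → Campaign Red
Tablet: Campaign Red 46/127 = 36.2%, the video ad 4/14 = 28.6% → Campaign Red
Overall: Campaign Red 94/205 = 45.9%, the video ad 115/217 = 53.0% → the video ad
(Campaign Red wins every device group but the video ad wins overall — Campaign Red's impressions skew toward the low-rate tablet group.)

the video ad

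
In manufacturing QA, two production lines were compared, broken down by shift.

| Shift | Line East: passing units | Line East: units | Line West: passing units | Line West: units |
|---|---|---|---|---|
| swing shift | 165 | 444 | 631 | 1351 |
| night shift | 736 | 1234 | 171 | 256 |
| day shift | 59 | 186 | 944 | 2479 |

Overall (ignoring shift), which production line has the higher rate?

Line East

Swing shift: Line East 165/444 = 37.2%, Line West 631/1351 = 46.7% → Line West
Night shift: Line East 736/1234 = 59.6%, Line West 171/256 = 66.8% → Line West
Day shift: Line East 59/186 = 31.7%, Line West 944/2479 = 38.1% → Line West
Overall: Line East 960/1864 = 51.5%, Line West 1746/4086 = 42.7% → Line East
(Line West wins every shift group but Line East wins overall — Line West's units skew toward the low-rate day shift group.)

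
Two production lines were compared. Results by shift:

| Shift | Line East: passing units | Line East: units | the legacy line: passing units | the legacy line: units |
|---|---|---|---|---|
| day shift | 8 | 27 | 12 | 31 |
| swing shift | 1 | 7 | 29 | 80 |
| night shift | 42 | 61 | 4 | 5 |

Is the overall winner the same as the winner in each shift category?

No

Day shift: Line East 8/27 = 29.6%, the legacy line 12/31 = 38.7% → the legacy line
Swing shift: Line East 1/7 = 14.3%, the legacy line 29/80 = 36.2% → the legacy line
Night shift: Line East 42/61 = 68.9%, the legacy line 4/5 = 80.0% → the legacy line
Overall: Line East 51/95 = 53.7%, the legacy line 45/116 = 38.8% → Line East
The legacy line wins each shift group but Line East wins overall — the comparison reverses. The legacy line's units skew toward swing shift, which has a lower base rate.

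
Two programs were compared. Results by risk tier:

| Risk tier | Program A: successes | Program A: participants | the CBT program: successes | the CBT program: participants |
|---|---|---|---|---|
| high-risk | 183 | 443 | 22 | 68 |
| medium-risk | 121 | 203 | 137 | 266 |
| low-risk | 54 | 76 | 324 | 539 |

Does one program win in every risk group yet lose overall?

Yes

High-risk: Program A 183/443 = 41.3%, the CBT program 22/68 = 32.4% → Program A
Medium-risk: Program A 121/203 = 59.6%, the CBT program 137/266 = 51.5% → Program A
Low-risk: Program A 54/76 = 71.1%, the CBT program 324/539 = 60.1% → Program A
Overall: Program A 358/722 = 49.6%, the CBT program 483/873 = 55.3% → the CBT program
Program A wins each risk group but the CBT program wins overall — the comparison reverses. Program A's participants skew toward high-risk, which has a lower base rate.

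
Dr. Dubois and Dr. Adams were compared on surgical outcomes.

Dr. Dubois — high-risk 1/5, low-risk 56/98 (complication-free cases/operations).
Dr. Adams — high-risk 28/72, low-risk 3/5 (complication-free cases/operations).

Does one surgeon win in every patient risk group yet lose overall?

Yes

High-risk: Dr. Dubois 1/5 = 20.0%, Dr. Adams 28/72 = 38.9% → Dr. Adams
Low-risk: Dr. Dubois 56/98 = 57.1%, Dr. Adams 3/5 = 60.0% → Dr. Adams
Overall: Dr. Dubois 57/103 = 55.3%, Dr. Adams 31/77 = 40.3% → Dr. Dubois
Dr. Adams wins each patient risk group but Dr. Dubois wins overall — the comparison reverses. Dr. Adams's operations skew toward high-risk, which has a lower base rate.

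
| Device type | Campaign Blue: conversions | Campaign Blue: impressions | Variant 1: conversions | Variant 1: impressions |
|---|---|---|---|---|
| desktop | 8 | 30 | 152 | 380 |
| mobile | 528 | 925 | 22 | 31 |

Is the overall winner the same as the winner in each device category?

No

Desktop: Campaign Blue 8/30 = 26.7%, Variant 1 152/380 = 40.0% → Variant 1
Mobile: Campaign Blue 528/925 = 57.1%, Variant 1 22/31 = 71.0% → Variant 1
Overall: Campaign Blue 536/955 = 56.1%, Variant 1 174/411 = 42.3% → Campaign Blue
Variant 1 wins each device group but Campaign Blue wins overall — the comparison reverses. Variant 1's impressions skew toward desktop, which has a lower base rate.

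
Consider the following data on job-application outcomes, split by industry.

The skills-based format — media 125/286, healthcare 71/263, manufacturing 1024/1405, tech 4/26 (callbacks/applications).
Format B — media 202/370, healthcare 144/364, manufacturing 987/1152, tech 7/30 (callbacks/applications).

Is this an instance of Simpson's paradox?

No

Media: the skills-based format 125/286 = 43.7%, Format B 202/370 = 54.6% → Format B
Healthcare: the skills-based format 71/263 = 27.0%, Format B 144/364 = 39.6% → Format B
Manufacturing: the skills-based format 1024/1405 = 72.9%, Format B 987/1152 = 85.7% → Format B
Tech: the skills-based format 4/26 = 15.4%, Format B 7/30 = 23.3% → Format B
Overall: the skills-based format 1224/1980 = 61.8%, Format B 1340/1916 = 69.9% → Format B
Format B wins overall and in every industry group — no reversal.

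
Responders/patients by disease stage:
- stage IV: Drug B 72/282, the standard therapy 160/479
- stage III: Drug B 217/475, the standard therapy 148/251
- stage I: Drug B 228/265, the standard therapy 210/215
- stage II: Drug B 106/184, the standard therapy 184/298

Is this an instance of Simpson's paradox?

No

Stage IV: Drug B 72/282 = 25.5%, the standard therapy 160/479 = 33.4% → the standard therapy
Stage III: Drug B 217/475 = 45.7%, the standard therapy 148/251 = 59.0% → the standard therapy
Stage I: Drug B 228/265 = 86.0%, the standard therapy 210/215 = 97.7% → the standard therapy
Stage II: Drug B 106/184 = 57.6%, the standard therapy 184/298 = 61.7% → the standard therapy
Overall: Drug B 623/1206 = 51.7%, the standard therapy 702/1243 = 56.5% → the standard therapy
The standard therapy wins overall and in every disease group — no reversal.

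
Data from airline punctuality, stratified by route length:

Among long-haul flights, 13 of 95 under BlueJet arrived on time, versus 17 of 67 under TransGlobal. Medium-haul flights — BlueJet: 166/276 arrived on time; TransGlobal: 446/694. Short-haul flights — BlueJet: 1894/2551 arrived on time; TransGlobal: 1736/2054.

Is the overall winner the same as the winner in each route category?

Yes

Long-haul: BlueJet 13/95 = 13.7%, TransGlobal 17/67 = 25.4% → TransGlobal
Medium-haul: BlueJet 166/276 = 60.1%, TransGlobal 446/694 = 64.3% → TransGlobal
Short-haul: BlueJet 1894/2551 = 74.2%, TransGlobal 1736/2054 = 84.5% → TransGlobal
Overall: BlueJet 2073/2922 = 70.9%, TransGlobal 2199/2815 = 78.1% → TransGlobal
TransGlobal wins overall and in every route group — no reversal.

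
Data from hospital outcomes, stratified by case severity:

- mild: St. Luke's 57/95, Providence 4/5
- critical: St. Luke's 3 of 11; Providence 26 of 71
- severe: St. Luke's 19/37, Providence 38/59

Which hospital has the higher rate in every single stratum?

Providence

Mild: St. Luke's 57/95 = 60.0%, Providence 4/5 = 80.0% → Providence
Critical: St. Luke's 3/11 = 27.3%, Providence 26/71 = 36.6% → Providence
Severe: St. Luke's 19/37 = 51.4%, Providence 38/59 = 64.4% → Providence
Providence has the higher rate in all 3 groups.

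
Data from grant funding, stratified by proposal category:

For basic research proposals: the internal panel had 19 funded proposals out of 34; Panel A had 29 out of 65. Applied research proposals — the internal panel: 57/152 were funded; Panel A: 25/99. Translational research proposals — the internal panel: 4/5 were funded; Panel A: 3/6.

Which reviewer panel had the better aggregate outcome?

Basic research: the internal panel 19/34 = 55.9%, Panel A 29/65 = 44.6% → the internal panel
Applied research: the internal panel 57/152 = 37.5%, Panel A 25/99 = 25.3% → the internal panel
Translational research: the internal panel 4/5 = 80.0%, Panel A 3/6 = 50.0% → the internal panel
Overall: the internal panel 80/191 = 41.9%, Panel A 57/170 = 33.5% → the internal panel

the internal panel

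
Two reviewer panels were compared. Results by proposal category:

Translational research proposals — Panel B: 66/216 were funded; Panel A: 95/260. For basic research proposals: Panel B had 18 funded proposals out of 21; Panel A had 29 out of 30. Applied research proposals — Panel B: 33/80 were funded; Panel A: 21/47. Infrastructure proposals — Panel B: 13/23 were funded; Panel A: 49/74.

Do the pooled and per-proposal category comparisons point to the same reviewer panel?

Yes

Translational research: Panel B 66/216 = 30.6%, Panel A 95/260 = 36.5% → Panel A
Basic research: Panel B 18/21 = 85.7%, Panel A 29/30 = 96.7% → Panel A
Applied research: Panel B 33/80 = 41.2%, Panel A 21/47 = 44.7% → Panel A
Infrastructure: Panel B 13/23 = 56.5%, Panel A 49/74 = 66.2% → Panel A
Overall: Panel B 130/340 = 38.2%, Panel A 194/411 = 47.2% → Panel A
Panel A wins overall and in every proposal group — no reversal.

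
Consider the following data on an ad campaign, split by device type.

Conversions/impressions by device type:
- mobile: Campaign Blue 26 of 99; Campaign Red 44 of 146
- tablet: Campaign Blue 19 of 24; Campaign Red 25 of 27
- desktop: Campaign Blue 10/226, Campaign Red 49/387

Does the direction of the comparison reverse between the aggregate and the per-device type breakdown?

No

Mobile: Campaign Blue 26/99 = 26.3%, Campaign Red 44/146 = 30.1% → Campaign Red
Tablet: Campaign Blue 19/24 = 79.2%, Campaign Red 25/27 = 92.6% → Campaign Red
Desktop: Campaign Blue 10/226 = 4.4%, Campaign Red 49/387 = 12.7% → Campaign Red
Overall: Campaign Blue 55/349 = 15.8%, Campaign Red 118/560 = 21.1% → Campaign Red
Campaign Red wins overall and in every device group — no reversal.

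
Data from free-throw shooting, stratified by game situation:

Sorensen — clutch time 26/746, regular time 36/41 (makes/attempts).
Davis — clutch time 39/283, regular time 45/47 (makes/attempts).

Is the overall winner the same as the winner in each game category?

Clutch time: Sorensen 26/746 = 3.5%, Davis 39/283 = 13.8% → Davis
Regular time: Sorensen 36/41 = 87.8%, Davis 45/47 = 95.7% → Davis
Overall: Sorensen 62/787 = 7.9%, Davis 84/330 = 25.5% → Davis
Davis wins overall and in every game group — no reversal.

Yes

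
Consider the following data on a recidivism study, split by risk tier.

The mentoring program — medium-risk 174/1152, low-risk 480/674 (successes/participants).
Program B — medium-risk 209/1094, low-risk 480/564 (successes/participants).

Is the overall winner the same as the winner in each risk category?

Yes

Medium-risk: the mentoring program 174/1152 = 15.1%, Program B 209/1094 = 19.1% → Program B
Low-risk: the mentoring program 480/674 = 71.2%, Program B 480/564 = 85.1% → Program B
Overall: the mentoring program 654/1826 = 35.8%, Program B 689/1658 = 41.6% → Program B
Program B wins overall and in every risk group — no reversal.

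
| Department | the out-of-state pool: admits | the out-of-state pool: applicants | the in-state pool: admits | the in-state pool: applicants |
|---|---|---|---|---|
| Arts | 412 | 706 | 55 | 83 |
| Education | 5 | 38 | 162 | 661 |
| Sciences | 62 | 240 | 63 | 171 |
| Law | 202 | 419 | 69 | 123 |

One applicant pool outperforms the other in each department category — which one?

the in-state pool

Arts: the out-of-state pool 412/706 = 58.4%, the in-state pool 55/83 = 66.3% → the in-state pool
Education: the out-of-state pool 5/38 = 13.2%, the in-state pool 162/661 = 24.5% → the in-state pool
Sciences: the out-of-state pool 62/240 = 25.8%, the in-state pool 63/171 = 36.8% → the in-state pool
Law: the out-of-state pool 202/419 = 48.2%, the in-state pool 69/123 = 56.1% → the in-state pool
The in-state pool has the higher rate in all 4 groups.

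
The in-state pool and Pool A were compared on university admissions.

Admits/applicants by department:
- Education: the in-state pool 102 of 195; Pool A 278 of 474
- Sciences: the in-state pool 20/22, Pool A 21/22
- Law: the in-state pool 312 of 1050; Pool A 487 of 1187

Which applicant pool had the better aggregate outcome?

Education: the in-state pool 102/195 = 52.3%, Pool A 278/474 = 58.6% → Pool A
Sciences: the in-state pool 20/22 = 90.9%, Pool A 21/22 = 95.5% → Pool A
Law: the in-state pool 312/1050 = 29.7%, Pool A 487/1187 = 41.0% → Pool A
Overall: the in-state pool 434/1267 = 34.3%, Pool A 786/1683 = 46.7% → Pool A

Pool A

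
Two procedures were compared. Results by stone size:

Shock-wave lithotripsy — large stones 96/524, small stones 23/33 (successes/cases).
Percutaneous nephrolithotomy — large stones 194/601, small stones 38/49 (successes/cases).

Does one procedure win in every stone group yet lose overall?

Large stones: shock-wave lithotripsy 96/524 = 18.3%, percutaneous nephrolithotomy 194/601 = 32.3% → percutaneous nephrolithotomy
Small stones: shock-wave lithotripsy 23/33 = 69.7%, percutaneous nephrolithotomy 38/49 = 77.6% → percutaneous nephrolithotomy
Overall: shock-wave lithotripsy 119/557 = 21.4%, percutaneous nephrolithotomy 232/650 = 35.7% → percutaneous nephrolithotomy
Percutaneous nephrolithotomy wins overall and in every stone group — no reversal.

No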